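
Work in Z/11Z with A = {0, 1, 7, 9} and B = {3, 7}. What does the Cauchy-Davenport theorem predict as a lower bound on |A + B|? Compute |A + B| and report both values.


Cauchy-Davenport: |A + B| ≥ min(p, |A| + |B| - 1) for A, B nonempty in Z/pZ.
|A| = 4, |B| = 2, p = 11.
CD lower bound = min(11, 4 + 2 - 1) = min(11, 5) = 5.
Compute A + B mod 11 directly:
a = 0: 0+3=3, 0+7=7
a = 1: 1+3=4, 1+7=8
a = 7: 7+3=10, 7+7=3
a = 9: 9+3=1, 9+7=5
A + B = {1, 3, 4, 5, 7, 8, 10}, so |A + B| = 7.
Verify: 7 ≥ 5? Yes ✓.

CD lower bound = 5, actual |A + B| = 7.


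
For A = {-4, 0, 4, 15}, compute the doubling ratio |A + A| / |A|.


|A| = 4.
Compute A + A by enumerating all 16 pairs.
A + A = {-8, -4, 0, 4, 8, 11, 15, 19, 30}, so |A + A| = 9.
K = |A + A| / |A| = 9/4 (already in lowest terms) ≈ 2.2500.
Reference: AP of size 4 gives K = 7/4 ≈ 1.7500; a fully generic set of size 4 gives K ≈ 2.5000.

|A| = 4, |A + A| = 9, K = 9/4.


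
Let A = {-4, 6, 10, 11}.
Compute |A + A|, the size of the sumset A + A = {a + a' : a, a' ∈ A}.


A + A = {a + a' : a, a' ∈ A}; |A| = 4.
General bounds: 2|A| - 1 ≤ |A + A| ≤ |A|(|A|+1)/2, i.e. 7 ≤ |A + A| ≤ 10.
Lower bound 2|A|-1 is attained iff A is an arithmetic progression.
Enumerate sums a + a' for a ≤ a' (symmetric, so this suffices):
a = -4: -4+-4=-8, -4+6=2, -4+10=6, -4+11=7
a = 6: 6+6=12, 6+10=16, 6+11=17
a = 10: 10+10=20, 10+11=21
a = 11: 11+11=22
Distinct sums: {-8, 2, 6, 7, 12, 16, 17, 20, 21, 22}
|A + A| = 10

|A + A| = 10


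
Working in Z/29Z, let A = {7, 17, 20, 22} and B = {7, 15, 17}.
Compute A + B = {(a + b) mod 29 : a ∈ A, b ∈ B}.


Work in Z/29Z: reduce every sum a + b modulo 29.
Enumerate all 12 pairs:
a = 7: 7+7=14, 7+15=22, 7+17=24
a = 17: 17+7=24, 17+15=3, 17+17=5
a = 20: 20+7=27, 20+15=6, 20+17=8
a = 22: 22+7=0, 22+15=8, 22+17=10
Distinct residues collected: {0, 3, 5, 6, 8, 10, 14, 22, 24, 27}
|A + B| = 10 (out of 29 total residues).

A + B = {0, 3, 5, 6, 8, 10, 14, 22, 24, 27}


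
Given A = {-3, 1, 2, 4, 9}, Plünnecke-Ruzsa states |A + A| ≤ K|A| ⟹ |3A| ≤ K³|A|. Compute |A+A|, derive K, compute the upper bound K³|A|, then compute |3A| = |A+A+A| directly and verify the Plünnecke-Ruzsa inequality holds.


|A| = 5.
Step 1: Compute A + A by enumerating all 25 pairs.
A + A = {-6, -2, -1, 1, 2, 3, 4, 5, 6, 8, 10, 11, 13, 18}, so |A + A| = 14.
Step 2: Doubling constant K = |A + A|/|A| = 14/5 = 14/5 ≈ 2.8000.
Step 3: Plünnecke-Ruzsa gives |3A| ≤ K³·|A| = (2.8000)³ · 5 ≈ 109.7600.
Step 4: Compute 3A = A + A + A directly by enumerating all triples (a,b,c) ∈ A³; |3A| = 26.
Step 5: Check 26 ≤ 109.7600? Yes ✓.

K = 14/5, Plünnecke-Ruzsa bound K³|A| ≈ 109.7600, |3A| = 26, inequality holds.


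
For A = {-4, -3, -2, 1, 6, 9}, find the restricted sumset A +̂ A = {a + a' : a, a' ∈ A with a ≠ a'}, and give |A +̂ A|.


Restricted sumset: A +̂ A = {a + a' : a ∈ A, a' ∈ A, a ≠ a'}.
Equivalently, take A + A and drop any sum 2a that is achievable ONLY as a + a for a ∈ A (i.e. sums representable only with equal summands).
Enumerate pairs (a, a') with a < a' (symmetric, so each unordered pair gives one sum; this covers all a ≠ a'):
  -4 + -3 = -7
  -4 + -2 = -6
  -4 + 1 = -3
  -4 + 6 = 2
  -4 + 9 = 5
  -3 + -2 = -5
  -3 + 1 = -2
  -3 + 6 = 3
  -3 + 9 = 6
  -2 + 1 = -1
  -2 + 6 = 4
  -2 + 9 = 7
  1 + 6 = 7
  1 + 9 = 10
  6 + 9 = 15
Collected distinct sums: {-7, -6, -5, -3, -2, -1, 2, 3, 4, 5, 6, 7, 10, 15}
|A +̂ A| = 14
(Reference bound: |A +̂ A| ≥ 2|A| - 3 for |A| ≥ 2, with |A| = 6 giving ≥ 9.)

|A +̂ A| = 14


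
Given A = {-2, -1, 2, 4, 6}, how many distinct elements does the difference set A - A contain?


A - A = {a - a' : a, a' ∈ A}; |A| = 5.
Bounds: 2|A|-1 ≤ |A - A| ≤ |A|² - |A| + 1, i.e. 9 ≤ |A - A| ≤ 21.
Note: 0 ∈ A - A always (from a - a). The set is symmetric: if d ∈ A - A then -d ∈ A - A.
Enumerate nonzero differences d = a - a' with a > a' (then include -d):
Positive differences: {1, 2, 3, 4, 5, 6, 7, 8}
Full difference set: {0} ∪ (positive diffs) ∪ (negative diffs).
|A - A| = 1 + 2·8 = 17 (matches direct enumeration: 17).

|A - A| = 17


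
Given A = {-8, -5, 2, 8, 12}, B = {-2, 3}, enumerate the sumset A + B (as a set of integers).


A + B = {a + b : a ∈ A, b ∈ B}.
Enumerate all |A|·|B| = 5·2 = 10 pairs (a, b) and collect distinct sums.
a = -8: -8+-2=-10, -8+3=-5
a = -5: -5+-2=-7, -5+3=-2
a = 2: 2+-2=0, 2+3=5
a = 8: 8+-2=6, 8+3=11
a = 12: 12+-2=10, 12+3=15
Collecting distinct sums: A + B = {-10, -7, -5, -2, 0, 5, 6, 10, 11, 15}
|A + B| = 10

A + B = {-10, -7, -5, -2, 0, 5, 6, 10, 11, 15}


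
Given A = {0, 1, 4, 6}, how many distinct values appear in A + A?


A + A = {a + a' : a, a' ∈ A}; |A| = 4.
General bounds: 2|A| - 1 ≤ |A + A| ≤ |A|(|A|+1)/2, i.e. 7 ≤ |A + A| ≤ 10.
Lower bound 2|A|-1 is attained iff A is an arithmetic progression.
Enumerate sums a + a' for a ≤ a' (symmetric, so this suffices):
a = 0: 0+0=0, 0+1=1, 0+4=4, 0+6=6
a = 1: 1+1=2, 1+4=5, 1+6=7
a = 4: 4+4=8, 4+6=10
a = 6: 6+6=12
Distinct sums: {0, 1, 2, 4, 5, 6, 7, 8, 10, 12}
|A + A| = 10

|A + A| = 10


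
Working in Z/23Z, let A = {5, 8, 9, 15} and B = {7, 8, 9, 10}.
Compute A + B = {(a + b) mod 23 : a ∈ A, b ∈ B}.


Work in Z/23Z: reduce every sum a + b modulo 23.
Enumerate all 16 pairs:
a = 5: 5+7=12, 5+8=13, 5+9=14, 5+10=15
a = 8: 8+7=15, 8+8=16, 8+9=17, 8+10=18
a = 9: 9+7=16, 9+8=17, 9+9=18, 9+10=19
a = 15: 15+7=22, 15+8=0, 15+9=1, 15+10=2
Distinct residues collected: {0, 1, 2, 12, 13, 14, 15, 16, 17, 18, 19, 22}
|A + B| = 12 (out of 23 total residues).

A + B = {0, 1, 2, 12, 13, 14, 15, 16, 17, 18, 19, 22}


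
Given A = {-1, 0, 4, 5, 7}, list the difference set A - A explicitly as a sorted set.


A - A = {a - a' : a, a' ∈ A}.
Compute a - a' for each ordered pair (a, a'):
a = -1: -1--1=0, -1-0=-1, -1-4=-5, -1-5=-6, -1-7=-8
a = 0: 0--1=1, 0-0=0, 0-4=-4, 0-5=-5, 0-7=-7
a = 4: 4--1=5, 4-0=4, 4-4=0, 4-5=-1, 4-7=-3
a = 5: 5--1=6, 5-0=5, 5-4=1, 5-5=0, 5-7=-2
a = 7: 7--1=8, 7-0=7, 7-4=3, 7-5=2, 7-7=0
Collecting distinct values (and noting 0 appears from a-a):
A - A = {-8, -7, -6, -5, -4, -3, -2, -1, 0, 1, 2, 3, 4, 5, 6, 7, 8}
|A - A| = 17

A - A = {-8, -7, -6, -5, -4, -3, -2, -1, 0, 1, 2, 3, 4, 5, 6, 7, 8}


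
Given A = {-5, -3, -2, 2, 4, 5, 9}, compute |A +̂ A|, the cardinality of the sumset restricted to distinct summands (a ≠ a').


Restricted sumset: A +̂ A = {a + a' : a ∈ A, a' ∈ A, a ≠ a'}.
Equivalently, take A + A and drop any sum 2a that is achievable ONLY as a + a for a ∈ A (i.e. sums representable only with equal summands).
Enumerate pairs (a, a') with a < a' (symmetric, so each unordered pair gives one sum; this covers all a ≠ a'):
  -5 + -3 = -8
  -5 + -2 = -7
  -5 + 2 = -3
  -5 + 4 = -1
  -5 + 5 = 0
  -5 + 9 = 4
  -3 + -2 = -5
  -3 + 2 = -1
  -3 + 4 = 1
  -3 + 5 = 2
  -3 + 9 = 6
  -2 + 2 = 0
  -2 + 4 = 2
  -2 + 5 = 3
  -2 + 9 = 7
  2 + 4 = 6
  2 + 5 = 7
  2 + 9 = 11
  4 + 5 = 9
  4 + 9 = 13
  5 + 9 = 14
Collected distinct sums: {-8, -7, -5, -3, -1, 0, 1, 2, 3, 4, 6, 7, 9, 11, 13, 14}
|A +̂ A| = 16
(Reference bound: |A +̂ A| ≥ 2|A| - 3 for |A| ≥ 2, with |A| = 7 giving ≥ 11.)

|A +̂ A| = 16


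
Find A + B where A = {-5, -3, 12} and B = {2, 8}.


A + B = {a + b : a ∈ A, b ∈ B}.
Enumerate all |A|·|B| = 3·2 = 6 pairs (a, b) and collect distinct sums.
a = -5: -5+2=-3, -5+8=3
a = -3: -3+2=-1, -3+8=5
a = 12: 12+2=14, 12+8=20
Collecting distinct sums: A + B = {-3, -1, 3, 5, 14, 20}
|A + B| = 6

A + B = {-3, -1, 3, 5, 14, 20}


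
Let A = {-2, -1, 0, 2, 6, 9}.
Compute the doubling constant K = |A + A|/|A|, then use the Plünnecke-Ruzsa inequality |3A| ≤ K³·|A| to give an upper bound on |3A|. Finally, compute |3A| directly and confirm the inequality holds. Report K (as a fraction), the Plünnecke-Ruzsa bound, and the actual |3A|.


|A| = 6.
Step 1: Compute A + A by enumerating all 36 pairs.
A + A = {-4, -3, -2, -1, 0, 1, 2, 4, 5, 6, 7, 8, 9, 11, 12, 15, 18}, so |A + A| = 17.
Step 2: Doubling constant K = |A + A|/|A| = 17/6 = 17/6 ≈ 2.8333.
Step 3: Plünnecke-Ruzsa gives |3A| ≤ K³·|A| = (2.8333)³ · 6 ≈ 136.4722.
Step 4: Compute 3A = A + A + A directly by enumerating all triples (a,b,c) ∈ A³; |3A| = 29.
Step 5: Check 29 ≤ 136.4722? Yes ✓.

K = 17/6, Plünnecke-Ruzsa bound K³|A| ≈ 136.4722, |3A| = 29, inequality holds.


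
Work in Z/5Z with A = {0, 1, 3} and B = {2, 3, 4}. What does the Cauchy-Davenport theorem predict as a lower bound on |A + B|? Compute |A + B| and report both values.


Cauchy-Davenport: |A + B| ≥ min(p, |A| + |B| - 1) for A, B nonempty in Z/pZ.
|A| = 3, |B| = 3, p = 5.
CD lower bound = min(5, 3 + 3 - 1) = min(5, 5) = 5.
Compute A + B mod 5 directly:
a = 0: 0+2=2, 0+3=3, 0+4=4
a = 1: 1+2=3, 1+3=4, 1+4=0
a = 3: 3+2=0, 3+3=1, 3+4=2
A + B = {0, 1, 2, 3, 4}, so |A + B| = 5.
Verify: 5 ≥ 5? Yes ✓.

CD lower bound = 5, actual |A + B| = 5.


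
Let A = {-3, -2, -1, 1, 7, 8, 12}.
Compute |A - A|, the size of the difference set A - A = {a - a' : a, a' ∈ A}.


A - A = {a - a' : a, a' ∈ A}; |A| = 7.
Bounds: 2|A|-1 ≤ |A - A| ≤ |A|² - |A| + 1, i.e. 13 ≤ |A - A| ≤ 43.
Note: 0 ∈ A - A always (from a - a). The set is symmetric: if d ∈ A - A then -d ∈ A - A.
Enumerate nonzero differences d = a - a' with a > a' (then include -d):
Positive differences: {1, 2, 3, 4, 5, 6, 7, 8, 9, 10, 11, 13, 14, 15}
Full difference set: {0} ∪ (positive diffs) ∪ (negative diffs).
|A - A| = 1 + 2·14 = 29 (matches direct enumeration: 29).

|A - A| = 29


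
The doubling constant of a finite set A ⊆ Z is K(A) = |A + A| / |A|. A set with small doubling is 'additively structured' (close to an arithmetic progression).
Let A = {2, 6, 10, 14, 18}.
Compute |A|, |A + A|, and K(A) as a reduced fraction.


|A| = 5.
Compute A + A by enumerating all 25 pairs.
A + A = {4, 8, 12, 16, 20, 24, 28, 32, 36}, so |A + A| = 9.
K = |A + A| / |A| = 9/5 (already in lowest terms) ≈ 1.8000.
Reference: AP of size 5 gives K = 9/5 ≈ 1.8000; a fully generic set of size 5 gives K ≈ 3.0000.

|A| = 5, |A + A| = 9, K = 9/5.


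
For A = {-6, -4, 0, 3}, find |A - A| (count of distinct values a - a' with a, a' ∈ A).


A - A = {a - a' : a, a' ∈ A}; |A| = 4.
Bounds: 2|A|-1 ≤ |A - A| ≤ |A|² - |A| + 1, i.e. 7 ≤ |A - A| ≤ 13.
Note: 0 ∈ A - A always (from a - a). The set is symmetric: if d ∈ A - A then -d ∈ A - A.
Enumerate nonzero differences d = a - a' with a > a' (then include -d):
Positive differences: {2, 3, 4, 6, 7, 9}
Full difference set: {0} ∪ (positive diffs) ∪ (negative diffs).
|A - A| = 1 + 2·6 = 13 (matches direct enumeration: 13).

|A - A| = 13


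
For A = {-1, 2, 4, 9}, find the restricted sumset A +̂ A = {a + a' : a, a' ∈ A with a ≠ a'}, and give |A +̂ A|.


Restricted sumset: A +̂ A = {a + a' : a ∈ A, a' ∈ A, a ≠ a'}.
Equivalently, take A + A and drop any sum 2a that is achievable ONLY as a + a for a ∈ A (i.e. sums representable only with equal summands).
Enumerate pairs (a, a') with a < a' (symmetric, so each unordered pair gives one sum; this covers all a ≠ a'):
  -1 + 2 = 1
  -1 + 4 = 3
  -1 + 9 = 8
  2 + 4 = 6
  2 + 9 = 11
  4 + 9 = 13
Collected distinct sums: {1, 3, 6, 8, 11, 13}
|A +̂ A| = 6
(Reference bound: |A +̂ A| ≥ 2|A| - 3 for |A| ≥ 2, with |A| = 4 giving ≥ 5.)

|A +̂ A| = 6


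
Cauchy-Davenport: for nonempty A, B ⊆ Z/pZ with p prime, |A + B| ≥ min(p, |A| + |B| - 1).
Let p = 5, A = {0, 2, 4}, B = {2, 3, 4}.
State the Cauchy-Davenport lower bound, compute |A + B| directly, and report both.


Cauchy-Davenport: |A + B| ≥ min(p, |A| + |B| - 1) for A, B nonempty in Z/pZ.
|A| = 3, |B| = 3, p = 5.
CD lower bound = min(5, 3 + 3 - 1) = min(5, 5) = 5.
Compute A + B mod 5 directly:
a = 0: 0+2=2, 0+3=3, 0+4=4
a = 2: 2+2=4, 2+3=0, 2+4=1
a = 4: 4+2=1, 4+3=2, 4+4=3
A + B = {0, 1, 2, 3, 4}, so |A + B| = 5.
Verify: 5 ≥ 5? Yes ✓.

CD lower bound = 5, actual |A + B| = 5.


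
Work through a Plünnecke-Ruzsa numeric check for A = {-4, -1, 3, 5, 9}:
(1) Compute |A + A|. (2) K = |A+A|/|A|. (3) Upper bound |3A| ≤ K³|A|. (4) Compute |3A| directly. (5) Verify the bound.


|A| = 5.
Step 1: Compute A + A by enumerating all 25 pairs.
A + A = {-8, -5, -2, -1, 1, 2, 4, 5, 6, 8, 10, 12, 14, 18}, so |A + A| = 14.
Step 2: Doubling constant K = |A + A|/|A| = 14/5 = 14/5 ≈ 2.8000.
Step 3: Plünnecke-Ruzsa gives |3A| ≤ K³·|A| = (2.8000)³ · 5 ≈ 109.7600.
Step 4: Compute 3A = A + A + A directly by enumerating all triples (a,b,c) ∈ A³; |3A| = 26.
Step 5: Check 26 ≤ 109.7600? Yes ✓.

K = 14/5, Plünnecke-Ruzsa bound K³|A| ≈ 109.7600, |3A| = 26, inequality holds.


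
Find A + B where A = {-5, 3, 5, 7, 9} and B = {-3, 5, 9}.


A + B = {a + b : a ∈ A, b ∈ B}.
Enumerate all |A|·|B| = 5·3 = 15 pairs (a, b) and collect distinct sums.
a = -5: -5+-3=-8, -5+5=0, -5+9=4
a = 3: 3+-3=0, 3+5=8, 3+9=12
a = 5: 5+-3=2, 5+5=10, 5+9=14
a = 7: 7+-3=4, 7+5=12, 7+9=16
a = 9: 9+-3=6, 9+5=14, 9+9=18
Collecting distinct sums: A + B = {-8, 0, 2, 4, 6, 8, 10, 12, 14, 16, 18}
|A + B| = 11

A + B = {-8, 0, 2, 4, 6, 8, 10, 12, 14, 16, 18}


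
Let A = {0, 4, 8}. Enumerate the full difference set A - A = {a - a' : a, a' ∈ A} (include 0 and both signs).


A - A = {a - a' : a, a' ∈ A}.
Compute a - a' for each ordered pair (a, a'):
a = 0: 0-0=0, 0-4=-4, 0-8=-8
a = 4: 4-0=4, 4-4=0, 4-8=-4
a = 8: 8-0=8, 8-4=4, 8-8=0
Collecting distinct values (and noting 0 appears from a-a):
A - A = {-8, -4, 0, 4, 8}
|A - A| = 5

A - A = {-8, -4, 0, 4, 8}


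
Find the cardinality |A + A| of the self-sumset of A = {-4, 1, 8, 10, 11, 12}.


A + A = {a + a' : a, a' ∈ A}; |A| = 6.
General bounds: 2|A| - 1 ≤ |A + A| ≤ |A|(|A|+1)/2, i.e. 11 ≤ |A + A| ≤ 21.
Lower bound 2|A|-1 is attained iff A is an arithmetic progression.
Enumerate sums a + a' for a ≤ a' (symmetric, so this suffices):
a = -4: -4+-4=-8, -4+1=-3, -4+8=4, -4+10=6, -4+11=7, -4+12=8
a = 1: 1+1=2, 1+8=9, 1+10=11, 1+11=12, 1+12=13
a = 8: 8+8=16, 8+10=18, 8+11=19, 8+12=20
a = 10: 10+10=20, 10+11=21, 10+12=22
a = 11: 11+11=22, 11+12=23
a = 12: 12+12=24
Distinct sums: {-8, -3, 2, 4, 6, 7, 8, 9, 11, 12, 13, 16, 18, 19, 20, 21, 22, 23, 24}
|A + A| = 19

|A + A| = 19


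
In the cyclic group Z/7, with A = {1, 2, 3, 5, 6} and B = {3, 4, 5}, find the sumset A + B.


Work in Z/7Z: reduce every sum a + b modulo 7.
Enumerate all 15 pairs:
a = 1: 1+3=4, 1+4=5, 1+5=6
a = 2: 2+3=5, 2+4=6, 2+5=0
a = 3: 3+3=6, 3+4=0, 3+5=1
a = 5: 5+3=1, 5+4=2, 5+5=3
a = 6: 6+3=2, 6+4=3, 6+5=4
Distinct residues collected: {0, 1, 2, 3, 4, 5, 6}
|A + B| = 7 (out of 7 total residues).

A + B = {0, 1, 2, 3, 4, 5, 6}


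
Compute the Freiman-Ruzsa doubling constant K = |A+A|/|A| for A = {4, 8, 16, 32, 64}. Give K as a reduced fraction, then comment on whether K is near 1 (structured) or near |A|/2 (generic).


|A| = 5.
Compute A + A by enumerating all 25 pairs.
A + A = {8, 12, 16, 20, 24, 32, 36, 40, 48, 64, 68, 72, 80, 96, 128}, so |A + A| = 15.
K = |A + A| / |A| = 15/5 = 3/1 ≈ 3.0000.
Reference: AP of size 5 gives K = 9/5 ≈ 1.8000; a fully generic set of size 5 gives K ≈ 3.0000.

|A| = 5, |A + A| = 15, K = 15/5 = 3/1.


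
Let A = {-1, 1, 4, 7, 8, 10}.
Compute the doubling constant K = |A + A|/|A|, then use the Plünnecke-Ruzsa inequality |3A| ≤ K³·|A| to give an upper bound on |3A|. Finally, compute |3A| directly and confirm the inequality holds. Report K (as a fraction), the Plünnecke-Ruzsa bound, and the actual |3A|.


|A| = 6.
Step 1: Compute A + A by enumerating all 36 pairs.
A + A = {-2, 0, 2, 3, 5, 6, 7, 8, 9, 11, 12, 14, 15, 16, 17, 18, 20}, so |A + A| = 17.
Step 2: Doubling constant K = |A + A|/|A| = 17/6 = 17/6 ≈ 2.8333.
Step 3: Plünnecke-Ruzsa gives |3A| ≤ K³·|A| = (2.8333)³ · 6 ≈ 136.4722.
Step 4: Compute 3A = A + A + A directly by enumerating all triples (a,b,c) ∈ A³; |3A| = 31.
Step 5: Check 31 ≤ 136.4722? Yes ✓.

K = 17/6, Plünnecke-Ruzsa bound K³|A| ≈ 136.4722, |3A| = 31, inequality holds.


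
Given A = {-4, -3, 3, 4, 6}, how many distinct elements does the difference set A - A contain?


A - A = {a - a' : a, a' ∈ A}; |A| = 5.
Bounds: 2|A|-1 ≤ |A - A| ≤ |A|² - |A| + 1, i.e. 9 ≤ |A - A| ≤ 21.
Note: 0 ∈ A - A always (from a - a). The set is symmetric: if d ∈ A - A then -d ∈ A - A.
Enumerate nonzero differences d = a - a' with a > a' (then include -d):
Positive differences: {1, 2, 3, 6, 7, 8, 9, 10}
Full difference set: {0} ∪ (positive diffs) ∪ (negative diffs).
|A - A| = 1 + 2·8 = 17 (matches direct enumeration: 17).

|A - A| = 17


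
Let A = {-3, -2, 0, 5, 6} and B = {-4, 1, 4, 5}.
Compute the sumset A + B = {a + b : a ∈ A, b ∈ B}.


A + B = {a + b : a ∈ A, b ∈ B}.
Enumerate all |A|·|B| = 5·4 = 20 pairs (a, b) and collect distinct sums.
a = -3: -3+-4=-7, -3+1=-2, -3+4=1, -3+5=2
a = -2: -2+-4=-6, -2+1=-1, -2+4=2, -2+5=3
a = 0: 0+-4=-4, 0+1=1, 0+4=4, 0+5=5
a = 5: 5+-4=1, 5+1=6, 5+4=9, 5+5=10
a = 6: 6+-4=2, 6+1=7, 6+4=10, 6+5=11
Collecting distinct sums: A + B = {-7, -6, -4, -2, -1, 1, 2, 3, 4, 5, 6, 7, 9, 10, 11}
|A + B| = 15

A + B = {-7, -6, -4, -2, -1, 1, 2, 3, 4, 5, 6, 7, 9, 10, 11}


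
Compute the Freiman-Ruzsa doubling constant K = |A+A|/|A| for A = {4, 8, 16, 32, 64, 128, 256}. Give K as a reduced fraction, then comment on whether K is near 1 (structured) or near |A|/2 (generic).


|A| = 7.
Compute A + A by enumerating all 49 pairs.
A + A = {8, 12, 16, 20, 24, 32, 36, 40, 48, 64, 68, 72, 80, 96, 128, 132, 136, 144, 160, 192, 256, 260, 264, 272, 288, 320, 384, 512}, so |A + A| = 28.
K = |A + A| / |A| = 28/7 = 4/1 ≈ 4.0000.
Reference: AP of size 7 gives K = 13/7 ≈ 1.8571; a fully generic set of size 7 gives K ≈ 4.0000.

|A| = 7, |A + A| = 28, K = 28/7 = 4/1.


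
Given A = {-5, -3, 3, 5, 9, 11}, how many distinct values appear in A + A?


A + A = {a + a' : a, a' ∈ A}; |A| = 6.
General bounds: 2|A| - 1 ≤ |A + A| ≤ |A|(|A|+1)/2, i.e. 11 ≤ |A + A| ≤ 21.
Lower bound 2|A|-1 is attained iff A is an arithmetic progression.
Enumerate sums a + a' for a ≤ a' (symmetric, so this suffices):
a = -5: -5+-5=-10, -5+-3=-8, -5+3=-2, -5+5=0, -5+9=4, -5+11=6
a = -3: -3+-3=-6, -3+3=0, -3+5=2, -3+9=6, -3+11=8
a = 3: 3+3=6, 3+5=8, 3+9=12, 3+11=14
a = 5: 5+5=10, 5+9=14, 5+11=16
a = 9: 9+9=18, 9+11=20
a = 11: 11+11=22
Distinct sums: {-10, -8, -6, -2, 0, 2, 4, 6, 8, 10, 12, 14, 16, 18, 20, 22}
|A + A| = 16

|A + A| = 16


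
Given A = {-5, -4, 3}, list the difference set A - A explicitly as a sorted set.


A - A = {a - a' : a, a' ∈ A}.
Compute a - a' for each ordered pair (a, a'):
a = -5: -5--5=0, -5--4=-1, -5-3=-8
a = -4: -4--5=1, -4--4=0, -4-3=-7
a = 3: 3--5=8, 3--4=7, 3-3=0
Collecting distinct values (and noting 0 appears from a-a):
A - A = {-8, -7, -1, 0, 1, 7, 8}
|A - A| = 7

A - A = {-8, -7, -1, 0, 1, 7, 8}


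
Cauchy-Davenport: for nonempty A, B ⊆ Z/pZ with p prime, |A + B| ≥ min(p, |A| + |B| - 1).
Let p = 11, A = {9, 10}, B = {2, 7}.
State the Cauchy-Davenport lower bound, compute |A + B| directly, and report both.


Cauchy-Davenport: |A + B| ≥ min(p, |A| + |B| - 1) for A, B nonempty in Z/pZ.
|A| = 2, |B| = 2, p = 11.
CD lower bound = min(11, 2 + 2 - 1) = min(11, 3) = 3.
Compute A + B mod 11 directly:
a = 9: 9+2=0, 9+7=5
a = 10: 10+2=1, 10+7=6
A + B = {0, 1, 5, 6}, so |A + B| = 4.
Verify: 4 ≥ 3? Yes ✓.

CD lower bound = 3, actual |A + B| = 4.


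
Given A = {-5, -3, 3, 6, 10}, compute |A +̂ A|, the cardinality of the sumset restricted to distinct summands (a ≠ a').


Restricted sumset: A +̂ A = {a + a' : a ∈ A, a' ∈ A, a ≠ a'}.
Equivalently, take A + A and drop any sum 2a that is achievable ONLY as a + a for a ∈ A (i.e. sums representable only with equal summands).
Enumerate pairs (a, a') with a < a' (symmetric, so each unordered pair gives one sum; this covers all a ≠ a'):
  -5 + -3 = -8
  -5 + 3 = -2
  -5 + 6 = 1
  -5 + 10 = 5
  -3 + 3 = 0
  -3 + 6 = 3
  -3 + 10 = 7
  3 + 6 = 9
  3 + 10 = 13
  6 + 10 = 16
Collected distinct sums: {-8, -2, 0, 1, 3, 5, 7, 9, 13, 16}
|A +̂ A| = 10
(Reference bound: |A +̂ A| ≥ 2|A| - 3 for |A| ≥ 2, with |A| = 5 giving ≥ 7.)

|A +̂ A| = 10


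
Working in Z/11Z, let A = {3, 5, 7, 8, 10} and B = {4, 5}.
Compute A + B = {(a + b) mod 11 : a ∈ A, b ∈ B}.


Work in Z/11Z: reduce every sum a + b modulo 11.
Enumerate all 10 pairs:
a = 3: 3+4=7, 3+5=8
a = 5: 5+4=9, 5+5=10
a = 7: 7+4=0, 7+5=1
a = 8: 8+4=1, 8+5=2
a = 10: 10+4=3, 10+5=4
Distinct residues collected: {0, 1, 2, 3, 4, 7, 8, 9, 10}
|A + B| = 9 (out of 11 total residues).

A + B = {0, 1, 2, 3, 4, 7, 8, 9, 10}


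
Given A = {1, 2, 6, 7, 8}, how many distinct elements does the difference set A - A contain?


A - A = {a - a' : a, a' ∈ A}; |A| = 5.
Bounds: 2|A|-1 ≤ |A - A| ≤ |A|² - |A| + 1, i.e. 9 ≤ |A - A| ≤ 21.
Note: 0 ∈ A - A always (from a - a). The set is symmetric: if d ∈ A - A then -d ∈ A - A.
Enumerate nonzero differences d = a - a' with a > a' (then include -d):
Positive differences: {1, 2, 4, 5, 6, 7}
Full difference set: {0} ∪ (positive diffs) ∪ (negative diffs).
|A - A| = 1 + 2·6 = 13 (matches direct enumeration: 13).

|A - A| = 13


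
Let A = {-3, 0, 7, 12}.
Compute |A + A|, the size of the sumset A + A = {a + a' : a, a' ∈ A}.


A + A = {a + a' : a, a' ∈ A}; |A| = 4.
General bounds: 2|A| - 1 ≤ |A + A| ≤ |A|(|A|+1)/2, i.e. 7 ≤ |A + A| ≤ 10.
Lower bound 2|A|-1 is attained iff A is an arithmetic progression.
Enumerate sums a + a' for a ≤ a' (symmetric, so this suffices):
a = -3: -3+-3=-6, -3+0=-3, -3+7=4, -3+12=9
a = 0: 0+0=0, 0+7=7, 0+12=12
a = 7: 7+7=14, 7+12=19
a = 12: 12+12=24
Distinct sums: {-6, -3, 0, 4, 7, 9, 12, 14, 19, 24}
|A + A| = 10

|A + A| = 10


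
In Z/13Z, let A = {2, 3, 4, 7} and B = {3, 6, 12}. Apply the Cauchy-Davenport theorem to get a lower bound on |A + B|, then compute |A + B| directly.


Cauchy-Davenport: |A + B| ≥ min(p, |A| + |B| - 1) for A, B nonempty in Z/pZ.
|A| = 4, |B| = 3, p = 13.
CD lower bound = min(13, 4 + 3 - 1) = min(13, 6) = 6.
Compute A + B mod 13 directly:
a = 2: 2+3=5, 2+6=8, 2+12=1
a = 3: 3+3=6, 3+6=9, 3+12=2
a = 4: 4+3=7, 4+6=10, 4+12=3
a = 7: 7+3=10, 7+6=0, 7+12=6
A + B = {0, 1, 2, 3, 5, 6, 7, 8, 9, 10}, so |A + B| = 10.
Verify: 10 ≥ 6? Yes ✓.

CD lower bound = 6, actual |A + B| = 10.


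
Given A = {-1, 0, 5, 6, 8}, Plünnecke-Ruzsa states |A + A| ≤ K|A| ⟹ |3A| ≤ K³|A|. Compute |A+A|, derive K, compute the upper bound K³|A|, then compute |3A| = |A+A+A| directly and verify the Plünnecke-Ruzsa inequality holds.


|A| = 5.
Step 1: Compute A + A by enumerating all 25 pairs.
A + A = {-2, -1, 0, 4, 5, 6, 7, 8, 10, 11, 12, 13, 14, 16}, so |A + A| = 14.
Step 2: Doubling constant K = |A + A|/|A| = 14/5 = 14/5 ≈ 2.8000.
Step 3: Plünnecke-Ruzsa gives |3A| ≤ K³·|A| = (2.8000)³ · 5 ≈ 109.7600.
Step 4: Compute 3A = A + A + A directly by enumerating all triples (a,b,c) ∈ A³; |3A| = 25.
Step 5: Check 25 ≤ 109.7600? Yes ✓.

K = 14/5, Plünnecke-Ruzsa bound K³|A| ≈ 109.7600, |3A| = 25, inequality holds.


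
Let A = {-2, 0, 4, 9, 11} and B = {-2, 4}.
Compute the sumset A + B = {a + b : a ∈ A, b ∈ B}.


A + B = {a + b : a ∈ A, b ∈ B}.
Enumerate all |A|·|B| = 5·2 = 10 pairs (a, b) and collect distinct sums.
a = -2: -2+-2=-4, -2+4=2
a = 0: 0+-2=-2, 0+4=4
a = 4: 4+-2=2, 4+4=8
a = 9: 9+-2=7, 9+4=13
a = 11: 11+-2=9, 11+4=15
Collecting distinct sums: A + B = {-4, -2, 2, 4, 7, 8, 9, 13, 15}
|A + B| = 9

A + B = {-4, -2, 2, 4, 7, 8, 9, 13, 15}


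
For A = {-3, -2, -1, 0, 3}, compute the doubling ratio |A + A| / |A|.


|A| = 5.
Compute A + A by enumerating all 25 pairs.
A + A = {-6, -5, -4, -3, -2, -1, 0, 1, 2, 3, 6}, so |A + A| = 11.
K = |A + A| / |A| = 11/5 (already in lowest terms) ≈ 2.2000.
Reference: AP of size 5 gives K = 9/5 ≈ 1.8000; a fully generic set of size 5 gives K ≈ 3.0000.

|A| = 5, |A + A| = 11, K = 11/5.


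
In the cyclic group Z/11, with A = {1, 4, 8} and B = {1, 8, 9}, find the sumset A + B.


Work in Z/11Z: reduce every sum a + b modulo 11.
Enumerate all 9 pairs:
a = 1: 1+1=2, 1+8=9, 1+9=10
a = 4: 4+1=5, 4+8=1, 4+9=2
a = 8: 8+1=9, 8+8=5, 8+9=6
Distinct residues collected: {1, 2, 5, 6, 9, 10}
|A + B| = 6 (out of 11 total residues).

A + B = {1, 2, 5, 6, 9, 10}


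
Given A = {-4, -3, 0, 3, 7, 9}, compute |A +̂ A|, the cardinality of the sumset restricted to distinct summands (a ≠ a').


Restricted sumset: A +̂ A = {a + a' : a ∈ A, a' ∈ A, a ≠ a'}.
Equivalently, take A + A and drop any sum 2a that is achievable ONLY as a + a for a ∈ A (i.e. sums representable only with equal summands).
Enumerate pairs (a, a') with a < a' (symmetric, so each unordered pair gives one sum; this covers all a ≠ a'):
  -4 + -3 = -7
  -4 + 0 = -4
  -4 + 3 = -1
  -4 + 7 = 3
  -4 + 9 = 5
  -3 + 0 = -3
  -3 + 3 = 0
  -3 + 7 = 4
  -3 + 9 = 6
  0 + 3 = 3
  0 + 7 = 7
  0 + 9 = 9
  3 + 7 = 10
  3 + 9 = 12
  7 + 9 = 16
Collected distinct sums: {-7, -4, -3, -1, 0, 3, 4, 5, 6, 7, 9, 10, 12, 16}
|A +̂ A| = 14
(Reference bound: |A +̂ A| ≥ 2|A| - 3 for |A| ≥ 2, with |A| = 6 giving ≥ 9.)

|A +̂ A| = 14


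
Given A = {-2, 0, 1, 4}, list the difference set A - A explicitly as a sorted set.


A - A = {a - a' : a, a' ∈ A}.
Compute a - a' for each ordered pair (a, a'):
a = -2: -2--2=0, -2-0=-2, -2-1=-3, -2-4=-6
a = 0: 0--2=2, 0-0=0, 0-1=-1, 0-4=-4
a = 1: 1--2=3, 1-0=1, 1-1=0, 1-4=-3
a = 4: 4--2=6, 4-0=4, 4-1=3, 4-4=0
Collecting distinct values (and noting 0 appears from a-a):
A - A = {-6, -4, -3, -2, -1, 0, 1, 2, 3, 4, 6}
|A - A| = 11

A - A = {-6, -4, -3, -2, -1, 0, 1, 2, 3, 4, 6}


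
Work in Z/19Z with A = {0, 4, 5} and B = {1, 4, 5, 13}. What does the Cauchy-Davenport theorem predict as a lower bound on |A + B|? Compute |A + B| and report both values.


Cauchy-Davenport: |A + B| ≥ min(p, |A| + |B| - 1) for A, B nonempty in Z/pZ.
|A| = 3, |B| = 4, p = 19.
CD lower bound = min(19, 3 + 4 - 1) = min(19, 6) = 6.
Compute A + B mod 19 directly:
a = 0: 0+1=1, 0+4=4, 0+5=5, 0+13=13
a = 4: 4+1=5, 4+4=8, 4+5=9, 4+13=17
a = 5: 5+1=6, 5+4=9, 5+5=10, 5+13=18
A + B = {1, 4, 5, 6, 8, 9, 10, 13, 17, 18}, so |A + B| = 10.
Verify: 10 ≥ 6? Yes ✓.

CD lower bound = 6, actual |A + B| = 10.


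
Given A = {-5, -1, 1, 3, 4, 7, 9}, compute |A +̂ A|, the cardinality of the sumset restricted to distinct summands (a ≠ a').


Restricted sumset: A +̂ A = {a + a' : a ∈ A, a' ∈ A, a ≠ a'}.
Equivalently, take A + A and drop any sum 2a that is achievable ONLY as a + a for a ∈ A (i.e. sums representable only with equal summands).
Enumerate pairs (a, a') with a < a' (symmetric, so each unordered pair gives one sum; this covers all a ≠ a'):
  -5 + -1 = -6
  -5 + 1 = -4
  -5 + 3 = -2
  -5 + 4 = -1
  -5 + 7 = 2
  -5 + 9 = 4
  -1 + 1 = 0
  -1 + 3 = 2
  -1 + 4 = 3
  -1 + 7 = 6
  -1 + 9 = 8
  1 + 3 = 4
  1 + 4 = 5
  1 + 7 = 8
  1 + 9 = 10
  3 + 4 = 7
  3 + 7 = 10
  3 + 9 = 12
  4 + 7 = 11
  4 + 9 = 13
  7 + 9 = 16
Collected distinct sums: {-6, -4, -2, -1, 0, 2, 3, 4, 5, 6, 7, 8, 10, 11, 12, 13, 16}
|A +̂ A| = 17
(Reference bound: |A +̂ A| ≥ 2|A| - 3 for |A| ≥ 2, with |A| = 7 giving ≥ 11.)

|A +̂ A| = 17


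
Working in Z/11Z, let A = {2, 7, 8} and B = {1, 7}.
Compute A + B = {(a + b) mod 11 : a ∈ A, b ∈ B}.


Work in Z/11Z: reduce every sum a + b modulo 11.
Enumerate all 6 pairs:
a = 2: 2+1=3, 2+7=9
a = 7: 7+1=8, 7+7=3
a = 8: 8+1=9, 8+7=4
Distinct residues collected: {3, 4, 8, 9}
|A + B| = 4 (out of 11 total residues).

A + B = {3, 4, 8, 9}


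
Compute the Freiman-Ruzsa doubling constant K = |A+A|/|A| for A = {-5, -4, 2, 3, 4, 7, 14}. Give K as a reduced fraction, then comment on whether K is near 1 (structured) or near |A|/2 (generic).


|A| = 7.
Compute A + A by enumerating all 49 pairs.
A + A = {-10, -9, -8, -3, -2, -1, 0, 2, 3, 4, 5, 6, 7, 8, 9, 10, 11, 14, 16, 17, 18, 21, 28}, so |A + A| = 23.
K = |A + A| / |A| = 23/7 (already in lowest terms) ≈ 3.2857.
Reference: AP of size 7 gives K = 13/7 ≈ 1.8571; a fully generic set of size 7 gives K ≈ 4.0000.

|A| = 7, |A + A| = 23, K = 23/7.


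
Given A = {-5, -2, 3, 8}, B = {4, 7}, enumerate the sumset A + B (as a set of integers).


A + B = {a + b : a ∈ A, b ∈ B}.
Enumerate all |A|·|B| = 4·2 = 8 pairs (a, b) and collect distinct sums.
a = -5: -5+4=-1, -5+7=2
a = -2: -2+4=2, -2+7=5
a = 3: 3+4=7, 3+7=10
a = 8: 8+4=12, 8+7=15
Collecting distinct sums: A + B = {-1, 2, 5, 7, 10, 12, 15}
|A + B| = 7

A + B = {-1, 2, 5, 7, 10, 12, 15}


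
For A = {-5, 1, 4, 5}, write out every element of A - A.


A - A = {a - a' : a, a' ∈ A}.
Compute a - a' for each ordered pair (a, a'):
a = -5: -5--5=0, -5-1=-6, -5-4=-9, -5-5=-10
a = 1: 1--5=6, 1-1=0, 1-4=-3, 1-5=-4
a = 4: 4--5=9, 4-1=3, 4-4=0, 4-5=-1
a = 5: 5--5=10, 5-1=4, 5-4=1, 5-5=0
Collecting distinct values (and noting 0 appears from a-a):
A - A = {-10, -9, -6, -4, -3, -1, 0, 1, 3, 4, 6, 9, 10}
|A - A| = 13

A - A = {-10, -9, -6, -4, -3, -1, 0, 1, 3, 4, 6, 9, 10}


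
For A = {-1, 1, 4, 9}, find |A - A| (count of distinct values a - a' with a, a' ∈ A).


A - A = {a - a' : a, a' ∈ A}; |A| = 4.
Bounds: 2|A|-1 ≤ |A - A| ≤ |A|² - |A| + 1, i.e. 7 ≤ |A - A| ≤ 13.
Note: 0 ∈ A - A always (from a - a). The set is symmetric: if d ∈ A - A then -d ∈ A - A.
Enumerate nonzero differences d = a - a' with a > a' (then include -d):
Positive differences: {2, 3, 5, 8, 10}
Full difference set: {0} ∪ (positive diffs) ∪ (negative diffs).
|A - A| = 1 + 2·5 = 11 (matches direct enumeration: 11).

|A - A| = 11


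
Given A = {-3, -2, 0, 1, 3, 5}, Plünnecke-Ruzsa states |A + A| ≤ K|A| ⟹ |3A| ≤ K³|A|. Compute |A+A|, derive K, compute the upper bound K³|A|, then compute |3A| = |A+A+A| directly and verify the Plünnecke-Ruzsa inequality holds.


|A| = 6.
Step 1: Compute A + A by enumerating all 36 pairs.
A + A = {-6, -5, -4, -3, -2, -1, 0, 1, 2, 3, 4, 5, 6, 8, 10}, so |A + A| = 15.
Step 2: Doubling constant K = |A + A|/|A| = 15/6 = 15/6 ≈ 2.5000.
Step 3: Plünnecke-Ruzsa gives |3A| ≤ K³·|A| = (2.5000)³ · 6 ≈ 93.7500.
Step 4: Compute 3A = A + A + A directly by enumerating all triples (a,b,c) ∈ A³; |3A| = 23.
Step 5: Check 23 ≤ 93.7500? Yes ✓.

K = 15/6, Plünnecke-Ruzsa bound K³|A| ≈ 93.7500, |3A| = 23, inequality holds.


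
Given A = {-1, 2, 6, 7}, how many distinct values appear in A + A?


A + A = {a + a' : a, a' ∈ A}; |A| = 4.
General bounds: 2|A| - 1 ≤ |A + A| ≤ |A|(|A|+1)/2, i.e. 7 ≤ |A + A| ≤ 10.
Lower bound 2|A|-1 is attained iff A is an arithmetic progression.
Enumerate sums a + a' for a ≤ a' (symmetric, so this suffices):
a = -1: -1+-1=-2, -1+2=1, -1+6=5, -1+7=6
a = 2: 2+2=4, 2+6=8, 2+7=9
a = 6: 6+6=12, 6+7=13
a = 7: 7+7=14
Distinct sums: {-2, 1, 4, 5, 6, 8, 9, 12, 13, 14}
|A + A| = 10

|A + A| = 10


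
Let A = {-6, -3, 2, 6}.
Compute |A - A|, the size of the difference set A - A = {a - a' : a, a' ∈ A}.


A - A = {a - a' : a, a' ∈ A}; |A| = 4.
Bounds: 2|A|-1 ≤ |A - A| ≤ |A|² - |A| + 1, i.e. 7 ≤ |A - A| ≤ 13.
Note: 0 ∈ A - A always (from a - a). The set is symmetric: if d ∈ A - A then -d ∈ A - A.
Enumerate nonzero differences d = a - a' with a > a' (then include -d):
Positive differences: {3, 4, 5, 8, 9, 12}
Full difference set: {0} ∪ (positive diffs) ∪ (negative diffs).
|A - A| = 1 + 2·6 = 13 (matches direct enumeration: 13).

|A - A| = 13


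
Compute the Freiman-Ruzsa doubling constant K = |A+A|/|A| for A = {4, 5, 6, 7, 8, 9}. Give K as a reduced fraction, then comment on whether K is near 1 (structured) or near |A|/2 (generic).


|A| = 6.
Compute A + A by enumerating all 36 pairs.
A + A = {8, 9, 10, 11, 12, 13, 14, 15, 16, 17, 18}, so |A + A| = 11.
K = |A + A| / |A| = 11/6 (already in lowest terms) ≈ 1.8333.
Reference: AP of size 6 gives K = 11/6 ≈ 1.8333; a fully generic set of size 6 gives K ≈ 3.5000.

|A| = 6, |A + A| = 11, K = 11/6.


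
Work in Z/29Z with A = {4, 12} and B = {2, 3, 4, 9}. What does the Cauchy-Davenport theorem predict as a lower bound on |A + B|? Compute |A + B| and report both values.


Cauchy-Davenport: |A + B| ≥ min(p, |A| + |B| - 1) for A, B nonempty in Z/pZ.
|A| = 2, |B| = 4, p = 29.
CD lower bound = min(29, 2 + 4 - 1) = min(29, 5) = 5.
Compute A + B mod 29 directly:
a = 4: 4+2=6, 4+3=7, 4+4=8, 4+9=13
a = 12: 12+2=14, 12+3=15, 12+4=16, 12+9=21
A + B = {6, 7, 8, 13, 14, 15, 16, 21}, so |A + B| = 8.
Verify: 8 ≥ 5? Yes ✓.

CD lower bound = 5, actual |A + B| = 8.


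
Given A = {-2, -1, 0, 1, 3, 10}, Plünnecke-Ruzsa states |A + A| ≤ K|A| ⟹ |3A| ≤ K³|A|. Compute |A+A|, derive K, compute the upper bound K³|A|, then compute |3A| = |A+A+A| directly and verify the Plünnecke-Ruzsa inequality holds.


|A| = 6.
Step 1: Compute A + A by enumerating all 36 pairs.
A + A = {-4, -3, -2, -1, 0, 1, 2, 3, 4, 6, 8, 9, 10, 11, 13, 20}, so |A + A| = 16.
Step 2: Doubling constant K = |A + A|/|A| = 16/6 = 16/6 ≈ 2.6667.
Step 3: Plünnecke-Ruzsa gives |3A| ≤ K³·|A| = (2.6667)³ · 6 ≈ 113.7778.
Step 4: Compute 3A = A + A + A directly by enumerating all triples (a,b,c) ∈ A³; |3A| = 28.
Step 5: Check 28 ≤ 113.7778? Yes ✓.

K = 16/6, Plünnecke-Ruzsa bound K³|A| ≈ 113.7778, |3A| = 28, inequality holds.


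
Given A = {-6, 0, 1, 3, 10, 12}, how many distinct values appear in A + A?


A + A = {a + a' : a, a' ∈ A}; |A| = 6.
General bounds: 2|A| - 1 ≤ |A + A| ≤ |A|(|A|+1)/2, i.e. 11 ≤ |A + A| ≤ 21.
Lower bound 2|A|-1 is attained iff A is an arithmetic progression.
Enumerate sums a + a' for a ≤ a' (symmetric, so this suffices):
a = -6: -6+-6=-12, -6+0=-6, -6+1=-5, -6+3=-3, -6+10=4, -6+12=6
a = 0: 0+0=0, 0+1=1, 0+3=3, 0+10=10, 0+12=12
a = 1: 1+1=2, 1+3=4, 1+10=11, 1+12=13
a = 3: 3+3=6, 3+10=13, 3+12=15
a = 10: 10+10=20, 10+12=22
a = 12: 12+12=24
Distinct sums: {-12, -6, -5, -3, 0, 1, 2, 3, 4, 6, 10, 11, 12, 13, 15, 20, 22, 24}
|A + A| = 18

|A + A| = 18


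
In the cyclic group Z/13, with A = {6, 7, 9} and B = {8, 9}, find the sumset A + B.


Work in Z/13Z: reduce every sum a + b modulo 13.
Enumerate all 6 pairs:
a = 6: 6+8=1, 6+9=2
a = 7: 7+8=2, 7+9=3
a = 9: 9+8=4, 9+9=5
Distinct residues collected: {1, 2, 3, 4, 5}
|A + B| = 5 (out of 13 total residues).

A + B = {1, 2, 3, 4, 5}


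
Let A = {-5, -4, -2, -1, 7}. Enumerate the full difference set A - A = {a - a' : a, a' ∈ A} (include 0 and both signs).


A - A = {a - a' : a, a' ∈ A}.
Compute a - a' for each ordered pair (a, a'):
a = -5: -5--5=0, -5--4=-1, -5--2=-3, -5--1=-4, -5-7=-12
a = -4: -4--5=1, -4--4=0, -4--2=-2, -4--1=-3, -4-7=-11
a = -2: -2--5=3, -2--4=2, -2--2=0, -2--1=-1, -2-7=-9
a = -1: -1--5=4, -1--4=3, -1--2=1, -1--1=0, -1-7=-8
a = 7: 7--5=12, 7--4=11, 7--2=9, 7--1=8, 7-7=0
Collecting distinct values (and noting 0 appears from a-a):
A - A = {-12, -11, -9, -8, -4, -3, -2, -1, 0, 1, 2, 3, 4, 8, 9, 11, 12}
|A - A| = 17

A - A = {-12, -11, -9, -8, -4, -3, -2, -1, 0, 1, 2, 3, 4, 8, 9, 11, 12}


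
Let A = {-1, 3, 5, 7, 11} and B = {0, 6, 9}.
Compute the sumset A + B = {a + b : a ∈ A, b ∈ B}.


A + B = {a + b : a ∈ A, b ∈ B}.
Enumerate all |A|·|B| = 5·3 = 15 pairs (a, b) and collect distinct sums.
a = -1: -1+0=-1, -1+6=5, -1+9=8
a = 3: 3+0=3, 3+6=9, 3+9=12
a = 5: 5+0=5, 5+6=11, 5+9=14
a = 7: 7+0=7, 7+6=13, 7+9=16
a = 11: 11+0=11, 11+6=17, 11+9=20
Collecting distinct sums: A + B = {-1, 3, 5, 7, 8, 9, 11, 12, 13, 14, 16, 17, 20}
|A + B| = 13

A + B = {-1, 3, 5, 7, 8, 9, 11, 12, 13, 14, 16, 17, 20}


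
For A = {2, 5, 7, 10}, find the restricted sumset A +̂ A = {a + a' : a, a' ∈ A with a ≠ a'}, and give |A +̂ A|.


Restricted sumset: A +̂ A = {a + a' : a ∈ A, a' ∈ A, a ≠ a'}.
Equivalently, take A + A and drop any sum 2a that is achievable ONLY as a + a for a ∈ A (i.e. sums representable only with equal summands).
Enumerate pairs (a, a') with a < a' (symmetric, so each unordered pair gives one sum; this covers all a ≠ a'):
  2 + 5 = 7
  2 + 7 = 9
  2 + 10 = 12
  5 + 7 = 12
  5 + 10 = 15
  7 + 10 = 17
Collected distinct sums: {7, 9, 12, 15, 17}
|A +̂ A| = 5
(Reference bound: |A +̂ A| ≥ 2|A| - 3 for |A| ≥ 2, with |A| = 4 giving ≥ 5.)

|A +̂ A| = 5


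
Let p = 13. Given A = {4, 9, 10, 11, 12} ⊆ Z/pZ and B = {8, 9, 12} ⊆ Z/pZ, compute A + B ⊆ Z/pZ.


Work in Z/13Z: reduce every sum a + b modulo 13.
Enumerate all 15 pairs:
a = 4: 4+8=12, 4+9=0, 4+12=3
a = 9: 9+8=4, 9+9=5, 9+12=8
a = 10: 10+8=5, 10+9=6, 10+12=9
a = 11: 11+8=6, 11+9=7, 11+12=10
a = 12: 12+8=7, 12+9=8, 12+12=11
Distinct residues collected: {0, 3, 4, 5, 6, 7, 8, 9, 10, 11, 12}
|A + B| = 11 (out of 13 total residues).

A + B = {0, 3, 4, 5, 6, 7, 8, 9, 10, 11, 12}


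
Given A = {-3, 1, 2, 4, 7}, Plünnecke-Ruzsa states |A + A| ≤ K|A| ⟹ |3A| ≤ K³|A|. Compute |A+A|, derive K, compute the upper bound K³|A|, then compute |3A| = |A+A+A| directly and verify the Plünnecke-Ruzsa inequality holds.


|A| = 5.
Step 1: Compute A + A by enumerating all 25 pairs.
A + A = {-6, -2, -1, 1, 2, 3, 4, 5, 6, 8, 9, 11, 14}, so |A + A| = 13.
Step 2: Doubling constant K = |A + A|/|A| = 13/5 = 13/5 ≈ 2.6000.
Step 3: Plünnecke-Ruzsa gives |3A| ≤ K³·|A| = (2.6000)³ · 5 ≈ 87.8800.
Step 4: Compute 3A = A + A + A directly by enumerating all triples (a,b,c) ∈ A³; |3A| = 23.
Step 5: Check 23 ≤ 87.8800? Yes ✓.

K = 13/5, Plünnecke-Ruzsa bound K³|A| ≈ 87.8800, |3A| = 23, inequality holds.


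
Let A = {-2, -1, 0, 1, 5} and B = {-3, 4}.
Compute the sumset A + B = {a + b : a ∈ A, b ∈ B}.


A + B = {a + b : a ∈ A, b ∈ B}.
Enumerate all |A|·|B| = 5·2 = 10 pairs (a, b) and collect distinct sums.
a = -2: -2+-3=-5, -2+4=2
a = -1: -1+-3=-4, -1+4=3
a = 0: 0+-3=-3, 0+4=4
a = 1: 1+-3=-2, 1+4=5
a = 5: 5+-3=2, 5+4=9
Collecting distinct sums: A + B = {-5, -4, -3, -2, 2, 3, 4, 5, 9}
|A + B| = 9

A + B = {-5, -4, -3, -2, 2, 3, 4, 5, 9}


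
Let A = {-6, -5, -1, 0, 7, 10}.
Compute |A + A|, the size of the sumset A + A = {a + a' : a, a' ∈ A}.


A + A = {a + a' : a, a' ∈ A}; |A| = 6.
General bounds: 2|A| - 1 ≤ |A + A| ≤ |A|(|A|+1)/2, i.e. 11 ≤ |A + A| ≤ 21.
Lower bound 2|A|-1 is attained iff A is an arithmetic progression.
Enumerate sums a + a' for a ≤ a' (symmetric, so this suffices):
a = -6: -6+-6=-12, -6+-5=-11, -6+-1=-7, -6+0=-6, -6+7=1, -6+10=4
a = -5: -5+-5=-10, -5+-1=-6, -5+0=-5, -5+7=2, -5+10=5
a = -1: -1+-1=-2, -1+0=-1, -1+7=6, -1+10=9
a = 0: 0+0=0, 0+7=7, 0+10=10
a = 7: 7+7=14, 7+10=17
a = 10: 10+10=20
Distinct sums: {-12, -11, -10, -7, -6, -5, -2, -1, 0, 1, 2, 4, 5, 6, 7, 9, 10, 14, 17, 20}
|A + A| = 20

|A + A| = 20


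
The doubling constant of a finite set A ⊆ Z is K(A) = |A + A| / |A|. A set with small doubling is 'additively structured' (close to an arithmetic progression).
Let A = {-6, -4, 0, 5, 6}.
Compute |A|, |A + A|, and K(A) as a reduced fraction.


|A| = 5.
Compute A + A by enumerating all 25 pairs.
A + A = {-12, -10, -8, -6, -4, -1, 0, 1, 2, 5, 6, 10, 11, 12}, so |A + A| = 14.
K = |A + A| / |A| = 14/5 (already in lowest terms) ≈ 2.8000.
Reference: AP of size 5 gives K = 9/5 ≈ 1.8000; a fully generic set of size 5 gives K ≈ 3.0000.

|A| = 5, |A + A| = 14, K = 14/5.


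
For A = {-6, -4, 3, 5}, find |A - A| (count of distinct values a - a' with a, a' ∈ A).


A - A = {a - a' : a, a' ∈ A}; |A| = 4.
Bounds: 2|A|-1 ≤ |A - A| ≤ |A|² - |A| + 1, i.e. 7 ≤ |A - A| ≤ 13.
Note: 0 ∈ A - A always (from a - a). The set is symmetric: if d ∈ A - A then -d ∈ A - A.
Enumerate nonzero differences d = a - a' with a > a' (then include -d):
Positive differences: {2, 7, 9, 11}
Full difference set: {0} ∪ (positive diffs) ∪ (negative diffs).
|A - A| = 1 + 2·4 = 9 (matches direct enumeration: 9).

|A - A| = 9


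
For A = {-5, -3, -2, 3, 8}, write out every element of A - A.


A - A = {a - a' : a, a' ∈ A}.
Compute a - a' for each ordered pair (a, a'):
a = -5: -5--5=0, -5--3=-2, -5--2=-3, -5-3=-8, -5-8=-13
a = -3: -3--5=2, -3--3=0, -3--2=-1, -3-3=-6, -3-8=-11
a = -2: -2--5=3, -2--3=1, -2--2=0, -2-3=-5, -2-8=-10
a = 3: 3--5=8, 3--3=6, 3--2=5, 3-3=0, 3-8=-5
a = 8: 8--5=13, 8--3=11, 8--2=10, 8-3=5, 8-8=0
Collecting distinct values (and noting 0 appears from a-a):
A - A = {-13, -11, -10, -8, -6, -5, -3, -2, -1, 0, 1, 2, 3, 5, 6, 8, 10, 11, 13}
|A - A| = 19

A - A = {-13, -11, -10, -8, -6, -5, -3, -2, -1, 0, 1, 2, 3, 5, 6, 8, 10, 11, 13}
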